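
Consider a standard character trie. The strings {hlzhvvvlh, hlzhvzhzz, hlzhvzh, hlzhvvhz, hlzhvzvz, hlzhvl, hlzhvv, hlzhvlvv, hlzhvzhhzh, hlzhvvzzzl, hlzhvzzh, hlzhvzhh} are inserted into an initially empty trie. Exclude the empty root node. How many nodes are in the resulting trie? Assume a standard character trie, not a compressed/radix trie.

Count nodes per top-level branch (shared prefixes stored once):
  'h'-branch (hlzhvl, hlzhvlvv, hlzhvv, hlzhvvhz, hlzhvvvlh, hlzhvvzzzl, hlzhvzh, hlzhvzhh, hlzhvzhhzh, hlzhvzhzz, hlzhvzvz, hlzhvzzh): 29 nodes
Sum: 29

29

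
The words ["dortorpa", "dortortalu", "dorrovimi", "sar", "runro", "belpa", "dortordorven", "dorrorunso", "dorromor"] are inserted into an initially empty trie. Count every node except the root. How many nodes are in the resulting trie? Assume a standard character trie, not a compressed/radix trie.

45

For each word, the new-node count is its length minus the longest prefix already in the trie:
  "dortorpa" → 8 new (d, o, r, t, o, r, p, a)
  "dortortalu" → prefix "dortor" already present; 4 new (t, a, l, u)
  "dorrovimi" → prefix "dor" already present; 6 new (r, o, v, i, m, i)
  "sar" → 3 new (s, a, r)
  "runro" → 5 new (r, u, n, r, o)
  "belpa" → 5 new (b, e, l, p, a)
  "dortordorven" → prefix "dortor" already present; 6 new (d, o, r, v, e, n)
  "dorrorunso" → prefix "dorro" already present; 5 new (r, u, n, s, o)
  "dorromor" → prefix "dorro" already present; 3 new (m, o, r)
Total nodes = 8 + 4 + 6 + 3 + 5 + 5 + 6 + 5 + 3 = 45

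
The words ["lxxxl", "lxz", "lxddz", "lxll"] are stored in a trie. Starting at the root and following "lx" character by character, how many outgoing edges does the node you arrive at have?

4

Walk "lx" from the root, arriving at one node.
Distinct next characters after "lx": d, l, x, z.
That node has 4 child edges.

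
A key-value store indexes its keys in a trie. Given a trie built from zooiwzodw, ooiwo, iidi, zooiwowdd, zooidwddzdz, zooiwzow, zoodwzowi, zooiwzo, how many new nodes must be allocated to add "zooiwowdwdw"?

The longest prefix of "zooiwowdwdw" already in the trie is "zooiwowd" (length 8).
Each of the 3 remaining characters creates one node.

3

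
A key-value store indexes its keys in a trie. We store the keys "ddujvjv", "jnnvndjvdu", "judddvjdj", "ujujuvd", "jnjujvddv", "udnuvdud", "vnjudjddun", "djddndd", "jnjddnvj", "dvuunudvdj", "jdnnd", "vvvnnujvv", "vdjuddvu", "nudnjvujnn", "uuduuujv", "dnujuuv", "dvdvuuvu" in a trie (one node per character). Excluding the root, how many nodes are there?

124

Insert word by word; a character creates a node only if that edge doesn't already exist:
  "ddujvjv" → 7 new (d, d, u, j, v, j, v)
  "jnnvndjvdu" → 10 new (j, n, n, v, n, d, j, v, d, u)
  "judddvjdj" → prefix "j" already present; 8 new (u, d, d, d, v, j, d, j)
  "ujujuvd" → 7 new (u, j, u, j, u, v, d)
  "jnjujvddv" → prefix "jn" already present; 7 new (j, u, j, v, d, d, v)
  "udnuvdud" → prefix "u" already present; 7 new (d, n, u, v, d, u, d)
  "vnjudjddun" → 10 new (v, n, j, u, d, j, d, d, u, n)
  "djddndd" → prefix "d" already present; 6 new (j, d, d, n, d, d)
  "jnjddnvj" → prefix "jnj" already present; 5 new (d, d, n, v, j)
  "dvuunudvdj" → prefix "d" already present; 9 new (v, u, u, n, u, d, v, d, j)
  "jdnnd" → prefix "j" already present; 4 new (d, n, n, d)
  "vvvnnujvv" → prefix "v" already present; 8 new (v, v, n, n, u, j, v, v)
  "vdjuddvu" → prefix "v" already present; 7 new (d, j, u, d, d, v, u)
  "nudnjvujnn" → 10 new (n, u, d, n, j, v, u, j, n, n)
  "uuduuujv" → prefix "u" already present; 7 new (u, d, u, u, u, j, v)
  "dnujuuv" → prefix "d" already present; 6 new (n, u, j, u, u, v)
  "dvdvuuvu" → prefix "dv" already present; 6 new (d, v, u, u, v, u)
Total nodes = 7 + 10 + 8 + 7 + 7 + 7 + 10 + 6 + 5 + 9 + 4 + 8 + 7 + 10 + 7 + 6 + 6 = 124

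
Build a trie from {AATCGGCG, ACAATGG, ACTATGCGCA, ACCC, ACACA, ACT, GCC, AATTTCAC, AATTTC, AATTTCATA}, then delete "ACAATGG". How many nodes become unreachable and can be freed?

A node on "ACAATGG"'s path can go only if nothing else ends at it or branches off below it.
The suffix "ATGG" (4 nodes) is used only by "ACAATGG"; the node for "ACA" still has the child "C", so pruning stops there.
Nodes removed: 4

4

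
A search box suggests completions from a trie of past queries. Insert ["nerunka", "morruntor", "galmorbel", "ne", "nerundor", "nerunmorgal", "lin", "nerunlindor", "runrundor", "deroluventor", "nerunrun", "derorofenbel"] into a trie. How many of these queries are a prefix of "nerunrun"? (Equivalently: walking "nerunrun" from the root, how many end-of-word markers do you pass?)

2

Traverse "nerunrun" character by character; count nodes along the way that are marked as word ends.
Prefixes of the query that are stored words: "ne", "nerunrun"
Count: 2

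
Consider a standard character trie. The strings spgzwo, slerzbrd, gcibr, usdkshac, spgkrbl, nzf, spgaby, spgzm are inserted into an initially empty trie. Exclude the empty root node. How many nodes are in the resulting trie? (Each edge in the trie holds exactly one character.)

Trace insertions, counting only characters that open a new branch:
  "spgzwo" → 6 new (s, p, g, z, w, o)
  "slerzbrd" → prefix "s" already present; 7 new (l, e, r, z, b, r, d)
  "gcibr" → 5 new (g, c, i, b, r)
  "usdkshac" → 8 new (u, s, d, k, s, h, a, c)
  "spgkrbl" → prefix "spg" already present; 4 new (k, r, b, l)
  "nzf" → 3 new (n, z, f)
  "spgaby" → prefix "spg" already present; 3 new (a, b, y)
  "spgzm" → prefix "spgz" already present; 1 new (m)
Total nodes = 6 + 7 + 5 + 8 + 4 + 3 + 3 + 1 = 37

37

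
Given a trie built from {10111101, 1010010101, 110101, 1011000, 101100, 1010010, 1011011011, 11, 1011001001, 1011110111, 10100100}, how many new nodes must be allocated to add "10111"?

0

"10111" is already a full path in the trie; only an end-marker is added.
No new nodes are needed: 0.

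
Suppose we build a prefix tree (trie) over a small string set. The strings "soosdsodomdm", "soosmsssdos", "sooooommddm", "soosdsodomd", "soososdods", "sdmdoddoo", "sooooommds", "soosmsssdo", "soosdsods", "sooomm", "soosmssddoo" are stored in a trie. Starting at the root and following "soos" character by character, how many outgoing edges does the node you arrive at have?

3

Walk "soos" from the root, arriving at one node.
Distinct next characters after "soos": d, m, o.
That node has 3 child edges.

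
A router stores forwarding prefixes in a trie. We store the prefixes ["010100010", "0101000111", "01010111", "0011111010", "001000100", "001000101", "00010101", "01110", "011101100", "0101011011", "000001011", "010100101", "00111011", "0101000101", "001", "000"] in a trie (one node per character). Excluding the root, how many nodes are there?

59

Trace insertions, counting only characters that open a new branch:
  "010100010" → 9 new (0, 1, 0, 1, 0, 0, 0, 1, 0)
  "0101000111" → prefix "01010001" already present; 2 new (1, 1)
  "01010111" → prefix "01010" already present; 3 new (1, 1, 1)
  "0011111010" → prefix "0" already present; 9 new (0, 1, 1, 1, 1, 1, 0, 1, 0)
  "001000100" → prefix "001" already present; 6 new (0, 0, 0, 1, 0, 0)
  "001000101" → prefix "00100010" already present; 1 new (1)
  "00010101" → prefix "00" already present; 6 new (0, 1, 0, 1, 0, 1)
  "01110" → prefix "01" already present; 3 new (1, 1, 0)
  "011101100" → prefix "01110" already present; 4 new (1, 1, 0, 0)
  "0101011011" → prefix "0101011" already present; 3 new (0, 1, 1)
  "000001011" → prefix "000" already present; 6 new (0, 0, 1, 0, 1, 1)
  "010100101" → prefix "010100" already present; 3 new (1, 0, 1)
  "00111011" → prefix "00111" already present; 3 new (0, 1, 1)
  "0101000101" → prefix "010100010" already present; 1 new (1)
  "001" → prefix "001" already present; 0 new (none)
  "000" → prefix "000" already present; 0 new (none)
Total nodes = 9 + 2 + 3 + 9 + 6 + 1 + 6 + 3 + 4 + 3 + 6 + 3 + 3 + 1 + 0 + 0 = 59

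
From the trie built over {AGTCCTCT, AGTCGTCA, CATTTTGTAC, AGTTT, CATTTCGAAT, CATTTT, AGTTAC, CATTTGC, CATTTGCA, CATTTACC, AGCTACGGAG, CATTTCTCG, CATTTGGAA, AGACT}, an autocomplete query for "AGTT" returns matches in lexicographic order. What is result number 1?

DFS of the "AGTT" subtree visits, in order: "AGTTAC", "AGTTT"
Position 1: AGTTAC

AGTTAC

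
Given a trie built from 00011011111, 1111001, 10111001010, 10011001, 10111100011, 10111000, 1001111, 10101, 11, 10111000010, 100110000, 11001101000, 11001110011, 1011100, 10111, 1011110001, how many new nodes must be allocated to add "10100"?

1

The longest prefix of "10100" already in the trie is "1010" (length 4).
Each of the 1 remaining characters creates one node.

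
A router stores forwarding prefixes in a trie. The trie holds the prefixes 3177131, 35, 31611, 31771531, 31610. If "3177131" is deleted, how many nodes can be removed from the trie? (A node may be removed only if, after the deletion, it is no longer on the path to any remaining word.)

Walk "3177131" from the leaf back toward the root, removing each node that no remaining word uses.
The suffix "31" (2 nodes) is used only by "3177131"; the node for "31771" still has the child "5", so pruning stops there.
Nodes removed: 2

2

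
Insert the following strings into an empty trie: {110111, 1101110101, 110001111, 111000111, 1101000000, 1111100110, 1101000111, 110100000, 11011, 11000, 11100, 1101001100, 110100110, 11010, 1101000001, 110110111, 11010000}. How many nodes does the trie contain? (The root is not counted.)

48

For each word, the new-node count is its length minus the longest prefix already in the trie:
  "110111" → 6 new (1, 1, 0, 1, 1, 1)
  "1101110101" → prefix "110111" already present; 4 new (0, 1, 0, 1)
  "110001111" → prefix "110" already present; 6 new (0, 0, 1, 1, 1, 1)
  "111000111" → prefix "11" already present; 7 new (1, 0, 0, 0, 1, 1, 1)
  "1101000000" → prefix "1101" already present; 6 new (0, 0, 0, 0, 0, 0)
  "1111100110" → prefix "111" already present; 7 new (1, 1, 0, 0, 1, 1, 0)
  "1101000111" → prefix "1101000" already present; 3 new (1, 1, 1)
  "110100000" → prefix "110100000" already present; 0 new (none)
  "11011" → prefix "11011" already present; 0 new (none)
  "11000" → prefix "11000" already present; 0 new (none)
  "11100" → prefix "11100" already present; 0 new (none)
  "1101001100" → prefix "110100" already present; 4 new (1, 1, 0, 0)
  "110100110" → prefix "110100110" already present; 0 new (none)
  "11010" → prefix "11010" already present; 0 new (none)
  "1101000001" → prefix "110100000" already present; 1 new (1)
  "110110111" → prefix "11011" already present; 4 new (0, 1, 1, 1)
  "11010000" → prefix "11010000" already present; 0 new (none)
Total nodes = 6 + 4 + 6 + 7 + 6 + 7 + 3 + 0 + 0 + 0 + 0 + 4 + 0 + 0 + 1 + 4 + 0 = 48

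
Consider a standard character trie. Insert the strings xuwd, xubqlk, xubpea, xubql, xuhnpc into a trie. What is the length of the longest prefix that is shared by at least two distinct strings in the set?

Look for the deepest trie node that still has at least two words in its subtree.
e.g. "xubql" and "xubqlk" share the prefix "xubql" of length 5; no pair shares a longer one.
Longest shared-prefix length: 5

5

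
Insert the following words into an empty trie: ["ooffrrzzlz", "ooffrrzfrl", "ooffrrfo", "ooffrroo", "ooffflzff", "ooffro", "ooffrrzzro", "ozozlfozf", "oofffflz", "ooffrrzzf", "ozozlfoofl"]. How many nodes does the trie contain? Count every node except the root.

Count nodes per top-level branch (shared prefixes stored once):
  'o'-branch (oofffflz, ooffflzff, ooffro, ooffrrfo, ooffrroo, ooffrrzfrl, ooffrrzzf, ooffrrzzlz, ooffrrzzro, ozozlfoofl, ozozlfozf): 40 nodes
Sum: 40

40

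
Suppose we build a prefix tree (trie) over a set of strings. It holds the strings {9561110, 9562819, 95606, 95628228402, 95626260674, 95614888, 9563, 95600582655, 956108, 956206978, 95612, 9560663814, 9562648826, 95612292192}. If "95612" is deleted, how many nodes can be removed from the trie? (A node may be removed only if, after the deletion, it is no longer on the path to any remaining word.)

A node on "95612"'s path can go only if nothing else ends at it or branches off below it.
Every node on "95612" is still needed (e.g. by "95612292192"), so nothing is freed.
Nodes removed: 0

0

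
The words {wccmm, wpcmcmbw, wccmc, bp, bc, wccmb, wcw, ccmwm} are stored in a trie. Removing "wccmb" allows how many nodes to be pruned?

1

Walk "wccmb" from the leaf back toward the root, removing each node that no remaining word uses.
The suffix "b" (1 node) is used only by "wccmb"; the node for "wccm" still has the child "m", so pruning stops there.
Nodes removed: 1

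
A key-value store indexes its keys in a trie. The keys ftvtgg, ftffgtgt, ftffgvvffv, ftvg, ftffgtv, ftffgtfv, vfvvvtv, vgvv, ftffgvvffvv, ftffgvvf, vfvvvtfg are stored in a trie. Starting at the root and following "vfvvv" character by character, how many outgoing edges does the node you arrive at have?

Walk "vfvvv" from the root, arriving at one node.
Characters that immediately follow "vfvvv" among the stored strings: {t}.
That node has 1 child edge.

1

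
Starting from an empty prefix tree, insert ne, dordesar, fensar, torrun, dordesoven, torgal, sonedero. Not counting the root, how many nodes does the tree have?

37

For each word, the new-node count is its length minus the longest prefix already in the trie:
  "ne" → 2 new (n, e)
  "dordesar" → 8 new (d, o, r, d, e, s, a, r)
  "fensar" → 6 new (f, e, n, s, a, r)
  "torrun" → 6 new (t, o, r, r, u, n)
  "dordesoven" → prefix "dordes" already present; 4 new (o, v, e, n)
  "torgal" → prefix "tor" already present; 3 new (g, a, l)
  "sonedero" → 8 new (s, o, n, e, d, e, r, o)
Total nodes = 2 + 8 + 6 + 6 + 4 + 3 + 8 = 37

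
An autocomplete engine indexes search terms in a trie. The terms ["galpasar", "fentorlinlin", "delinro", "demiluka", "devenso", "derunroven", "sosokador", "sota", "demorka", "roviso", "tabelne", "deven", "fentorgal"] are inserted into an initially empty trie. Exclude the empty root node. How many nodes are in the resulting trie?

77

Count nodes per top-level branch (shared prefixes stored once):
  'd'-branch (delinro, demiluka, demorka, derunroven, deven, devenso): 30 nodes
  'f'-branch (fentorgal, fentorlinlin): 15 nodes
  'g'-branch (galpasar): 8 nodes
  'r'-branch (roviso): 6 nodes
  's'-branch (sosokador, sota): 11 nodes
  't'-branch (tabelne): 7 nodes
Sum: 77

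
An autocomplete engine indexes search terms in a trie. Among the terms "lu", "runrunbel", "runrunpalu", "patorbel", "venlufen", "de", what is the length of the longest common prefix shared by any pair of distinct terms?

6

The deepest shared node is where two words last agree before diverging.
e.g. "runrunbel" and "runrunpalu" share the prefix "runrun" of length 6; no pair shares a longer one.
Longest shared-prefix length: 6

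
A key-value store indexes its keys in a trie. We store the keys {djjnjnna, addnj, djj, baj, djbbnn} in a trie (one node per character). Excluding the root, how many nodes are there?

Trie structure (* marks end of a word):
(root)
├─ a
│  └─ d
│     └─ d
│        └─ n
│           └─ j *
├─ b
│  └─ a
│     └─ j *
└─ d
   └─ j
      ├─ b
      │  └─ b
      │     └─ n
      │        └─ n *
      └─ j *
         └─ n
            └─ j
               └─ n
                  └─ n
                     └─ a *
Counting every labelled node above: 20.

20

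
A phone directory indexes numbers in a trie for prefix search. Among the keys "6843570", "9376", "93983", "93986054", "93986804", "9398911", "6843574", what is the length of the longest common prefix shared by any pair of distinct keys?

The deepest shared node is where two words last agree before diverging.
e.g. "6843570" and "6843574" share the prefix "684357" of length 6; no pair shares a longer one.
Longest shared-prefix length: 6

6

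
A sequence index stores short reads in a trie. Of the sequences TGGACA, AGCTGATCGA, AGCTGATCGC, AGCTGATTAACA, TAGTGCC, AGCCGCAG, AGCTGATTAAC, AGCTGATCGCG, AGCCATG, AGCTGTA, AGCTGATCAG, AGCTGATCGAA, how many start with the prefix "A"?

Traverse to the node for "A", then collect every word in that subtree.
Matches: "AGCCATG", "AGCCGCAG", "AGCTGATCAG", "AGCTGATCGA", "AGCTGATCGAA", "AGCTGATCGC", "AGCTGATCGCG", "AGCTGATTAAC", "AGCTGATTAACA", "AGCTGTA"
Count: 10

10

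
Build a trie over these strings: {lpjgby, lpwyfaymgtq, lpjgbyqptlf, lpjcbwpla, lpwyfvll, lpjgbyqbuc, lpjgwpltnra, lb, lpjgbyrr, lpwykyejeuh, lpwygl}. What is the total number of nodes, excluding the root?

Insert word by word; a character creates a node only if that edge doesn't already exist:
  "lpjgby" → 6 new (l, p, j, g, b, y)
  "lpwyfaymgtq" → prefix "lp" already present; 9 new (w, y, f, a, y, m, g, t, q)
  "lpjgbyqptlf" → prefix "lpjgby" already present; 5 new (q, p, t, l, f)
  "lpjcbwpla" → prefix "lpj" already present; 6 new (c, b, w, p, l, a)
  "lpwyfvll" → prefix "lpwyf" already present; 3 new (v, l, l)
  "lpjgbyqbuc" → prefix "lpjgbyq" already present; 3 new (b, u, c)
  "lpjgwpltnra" → prefix "lpjg" already present; 7 new (w, p, l, t, n, r, a)
  "lb" → prefix "l" already present; 1 new (b)
  "lpjgbyrr" → prefix "lpjgby" already present; 2 new (r, r)
  "lpwykyejeuh" → prefix "lpwy" already present; 7 new (k, y, e, j, e, u, h)
  "lpwygl" → prefix "lpwy" already present; 2 new (g, l)
Total nodes = 6 + 9 + 5 + 6 + 3 + 3 + 7 + 1 + 2 + 7 + 2 = 51

51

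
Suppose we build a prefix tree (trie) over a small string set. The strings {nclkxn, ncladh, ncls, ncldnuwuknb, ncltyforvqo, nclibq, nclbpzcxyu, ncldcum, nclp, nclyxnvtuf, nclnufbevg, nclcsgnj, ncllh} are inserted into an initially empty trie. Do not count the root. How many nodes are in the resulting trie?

Trace insertions, counting only characters that open a new branch:
  "nclkxn" → 6 new (n, c, l, k, x, n)
  "ncladh" → prefix "ncl" already present; 3 new (a, d, h)
  "ncls" → prefix "ncl" already present; 1 new (s)
  "ncldnuwuknb" → prefix "ncl" already present; 8 new (d, n, u, w, u, k, n, b)
  "ncltyforvqo" → prefix "ncl" already present; 8 new (t, y, f, o, r, v, q, o)
  "nclibq" → prefix "ncl" already present; 3 new (i, b, q)
  "nclbpzcxyu" → prefix "ncl" already present; 7 new (b, p, z, c, x, y, u)
  "ncldcum" → prefix "ncld" already present; 3 new (c, u, m)
  "nclp" → prefix "ncl" already present; 1 new (p)
  "nclyxnvtuf" → prefix "ncl" already present; 7 new (y, x, n, v, t, u, f)
  "nclnufbevg" → prefix "ncl" already present; 7 new (n, u, f, b, e, v, g)
  "nclcsgnj" → prefix "ncl" already present; 5 new (c, s, g, n, j)
  "ncllh" → prefix "ncl" already present; 2 new (l, h)
Total nodes = 6 + 3 + 1 + 8 + 8 + 3 + 7 + 3 + 1 + 7 + 7 + 5 + 2 = 61

61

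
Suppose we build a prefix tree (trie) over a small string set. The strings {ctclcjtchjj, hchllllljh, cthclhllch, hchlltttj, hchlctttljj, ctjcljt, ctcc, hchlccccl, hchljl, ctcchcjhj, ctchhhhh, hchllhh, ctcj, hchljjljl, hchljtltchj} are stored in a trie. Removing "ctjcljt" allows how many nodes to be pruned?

After clearing the end-marker at "ctjcljt", prune upward until reaching a node still needed by another word.
The suffix "jcljt" (5 nodes) is used only by "ctjcljt"; the node for "ct" still has the child "c", so pruning stops there.
Nodes removed: 5

5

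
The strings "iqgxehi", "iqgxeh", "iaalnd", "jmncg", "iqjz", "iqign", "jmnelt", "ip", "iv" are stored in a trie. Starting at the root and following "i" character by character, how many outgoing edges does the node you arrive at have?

4

The children of the "i" node are the distinct next characters among strings starting with "i".
Distinct next characters after "i": a, p, q, v.
That node has 4 child edges.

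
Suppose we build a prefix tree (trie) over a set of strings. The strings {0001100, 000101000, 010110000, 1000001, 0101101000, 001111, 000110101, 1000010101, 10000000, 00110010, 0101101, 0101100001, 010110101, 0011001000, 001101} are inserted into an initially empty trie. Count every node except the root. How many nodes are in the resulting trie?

54

Count nodes per top-level branch (shared prefixes stored once):
  '0'-branch (000101000, 0001100, 000110101, 00110010, 0011001000, 001101, 001111, 010110000, 0101100001, 0101101, 0101101000, 010110101): 40 nodes
  '1'-branch (10000000, 1000001, 1000010101): 14 nodes
Sum: 54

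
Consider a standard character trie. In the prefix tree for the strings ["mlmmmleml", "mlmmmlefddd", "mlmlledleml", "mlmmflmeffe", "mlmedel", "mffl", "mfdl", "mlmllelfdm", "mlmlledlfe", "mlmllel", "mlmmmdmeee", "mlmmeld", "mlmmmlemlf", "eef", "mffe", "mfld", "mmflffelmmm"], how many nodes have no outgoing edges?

15

Leaves are exactly the stored words that no other stored word extends.
Those words: "eef", "mfdl", "mffe", "mffl", "mfld", "mlmedel", "mlmlledleml", "mlmlledlfe", "mlmllelfdm", "mlmmeld", "mlmmflmeffe", "mlmmmdmeee", "mlmmmlefddd", "mlmmmlemlf", "mmflffelmmm"
Leaf count: 15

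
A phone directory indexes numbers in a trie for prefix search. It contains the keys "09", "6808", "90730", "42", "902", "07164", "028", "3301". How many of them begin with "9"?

Filter for entries beginning with "9":
Matches: "902", "90730"
Count: 2

2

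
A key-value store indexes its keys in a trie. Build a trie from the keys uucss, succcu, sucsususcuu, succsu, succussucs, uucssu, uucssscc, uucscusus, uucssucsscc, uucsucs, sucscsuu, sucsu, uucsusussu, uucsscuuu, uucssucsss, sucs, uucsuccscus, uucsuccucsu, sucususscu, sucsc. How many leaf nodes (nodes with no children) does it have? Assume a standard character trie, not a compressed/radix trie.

15

A leaf is a node with no children — equivalently, the end of a word that is not a proper prefix of any other stored word.
Those words: "succcu", "succsu", "succussucs", "sucscsuu", "sucsususcuu", "sucususscu", "uucscusus", "uucsscuuu", "uucssscc", "uucssucsscc", "uucssucsss", "uucsuccscus", "uucsuccucsu", "uucsucs", "uucsusussu"
Leaf count: 15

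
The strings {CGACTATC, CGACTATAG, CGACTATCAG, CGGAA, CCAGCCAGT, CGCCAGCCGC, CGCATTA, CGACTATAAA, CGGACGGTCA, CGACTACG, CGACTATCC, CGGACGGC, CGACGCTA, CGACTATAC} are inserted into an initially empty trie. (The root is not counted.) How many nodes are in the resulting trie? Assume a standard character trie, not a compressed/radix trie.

Insert word by word; a character creates a node only if that edge doesn't already exist:
  "CGACTATC" → 8 new (C, G, A, C, T, A, T, C)
  "CGACTATAG" → prefix "CGACTAT" already present; 2 new (A, G)
  "CGACTATCAG" → prefix "CGACTATC" already present; 2 new (A, G)
  "CGGAA" → prefix "CG" already present; 3 new (G, A, A)
  "CCAGCCAGT" → prefix "C" already present; 8 new (C, A, G, C, C, A, G, T)
  "CGCCAGCCGC" → prefix "CG" already present; 8 new (C, C, A, G, C, C, G, C)
  "CGCATTA" → prefix "CGC" already present; 4 new (A, T, T, A)
  "CGACTATAAA" → prefix "CGACTATA" already present; 2 new (A, A)
  "CGGACGGTCA" → prefix "CGGA" already present; 6 new (C, G, G, T, C, A)
  "CGACTACG" → prefix "CGACTA" already present; 2 new (C, G)
  "CGACTATCC" → prefix "CGACTATC" already present; 1 new (C)
  "CGGACGGC" → prefix "CGGACGG" already present; 1 new (C)
  "CGACGCTA" → prefix "CGAC" already present; 4 new (G, C, T, A)
  "CGACTATAC" → prefix "CGACTATA" already present; 1 new (C)
Total nodes = 8 + 2 + 2 + 3 + 8 + 8 + 4 + 2 + 6 + 2 + 1 + 1 + 4 + 1 = 52

52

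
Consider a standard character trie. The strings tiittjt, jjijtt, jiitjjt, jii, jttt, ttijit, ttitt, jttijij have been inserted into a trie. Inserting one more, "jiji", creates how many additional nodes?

"ji" is already a path in the trie; the remaining "ji" must be added.
So 4 − 2 = 2 new nodes.

2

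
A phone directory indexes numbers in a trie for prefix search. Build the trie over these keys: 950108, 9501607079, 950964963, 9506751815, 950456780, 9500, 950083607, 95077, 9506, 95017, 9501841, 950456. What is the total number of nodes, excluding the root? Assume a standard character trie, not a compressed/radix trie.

43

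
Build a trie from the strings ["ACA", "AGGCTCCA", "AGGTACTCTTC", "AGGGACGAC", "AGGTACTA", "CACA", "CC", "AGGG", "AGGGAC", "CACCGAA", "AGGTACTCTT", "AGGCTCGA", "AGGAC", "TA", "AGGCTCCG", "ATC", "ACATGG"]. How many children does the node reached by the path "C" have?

2

Follow the path "C" to its node, then look at its outgoing edges.
Distinct next characters after "C": A, C.
That node has 2 child edges.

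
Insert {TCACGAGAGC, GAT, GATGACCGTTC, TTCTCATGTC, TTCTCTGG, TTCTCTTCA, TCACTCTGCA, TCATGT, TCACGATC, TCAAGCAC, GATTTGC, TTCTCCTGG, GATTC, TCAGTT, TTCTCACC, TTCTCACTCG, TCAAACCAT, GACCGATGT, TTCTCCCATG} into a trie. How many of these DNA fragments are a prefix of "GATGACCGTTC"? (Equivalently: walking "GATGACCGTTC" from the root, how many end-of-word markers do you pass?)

Traverse "GATGACCGTTC" character by character; count nodes along the way that are marked as word ends.
Prefixes of the query that are stored words: "GAT", "GATGACCGTTC"
Count: 2

2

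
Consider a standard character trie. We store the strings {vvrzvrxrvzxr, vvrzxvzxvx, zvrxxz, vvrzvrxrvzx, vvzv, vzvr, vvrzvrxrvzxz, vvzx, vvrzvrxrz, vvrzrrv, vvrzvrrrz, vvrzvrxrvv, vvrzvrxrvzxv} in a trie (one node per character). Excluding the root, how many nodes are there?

40

Trace insertions, counting only characters that open a new branch:
  "vvrzvrxrvzxr" → 12 new (v, v, r, z, v, r, x, r, v, z, x, r)
  "vvrzxvzxvx" → prefix "vvrz" already present; 6 new (x, v, z, x, v, x)
  "zvrxxz" → 6 new (z, v, r, x, x, z)
  "vvrzvrxrvzx" → prefix "vvrzvrxrvzx" already present; 0 new (none)
  "vvzv" → prefix "vv" already present; 2 new (z, v)
  "vzvr" → prefix "v" already present; 3 new (z, v, r)
  "vvrzvrxrvzxz" → prefix "vvrzvrxrvzx" already present; 1 new (z)
  "vvzx" → prefix "vvz" already present; 1 new (x)
  "vvrzvrxrz" → prefix "vvrzvrxr" already present; 1 new (z)
  "vvrzrrv" → prefix "vvrz" already present; 3 new (r, r, v)
  "vvrzvrrrz" → prefix "vvrzvr" already present; 3 new (r, r, z)
  "vvrzvrxrvv" → prefix "vvrzvrxrv" already present; 1 new (v)
  "vvrzvrxrvzxv" → prefix "vvrzvrxrvzx" already present; 1 new (v)
Total nodes = 12 + 6 + 6 + 0 + 2 + 3 + 1 + 1 + 1 + 3 + 3 + 1 + 1 = 40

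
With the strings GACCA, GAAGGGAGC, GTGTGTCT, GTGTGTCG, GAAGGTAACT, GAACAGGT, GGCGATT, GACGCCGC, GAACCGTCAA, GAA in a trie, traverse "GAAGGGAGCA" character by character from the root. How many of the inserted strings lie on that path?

Check each prefix of "GAAGGGAGCA" against the stored set — each match is an end-marker on the path.
Prefixes of the query that are stored words: "GAA", "GAAGGGAGC"
Count: 2

2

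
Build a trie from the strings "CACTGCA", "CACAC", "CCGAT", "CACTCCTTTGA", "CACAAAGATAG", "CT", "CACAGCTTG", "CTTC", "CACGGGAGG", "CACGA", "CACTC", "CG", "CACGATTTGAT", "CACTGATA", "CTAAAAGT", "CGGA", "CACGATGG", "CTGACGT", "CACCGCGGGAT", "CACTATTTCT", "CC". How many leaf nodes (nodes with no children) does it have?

16

A leaf is a node with no children — equivalently, the end of a word that is not a proper prefix of any other stored word.
Those words: "CACAAAGATAG", "CACAC", "CACAGCTTG", "CACCGCGGGAT", "CACGATGG", "CACGATTTGAT", "CACGGGAGG", "CACTATTTCT", "CACTCCTTTGA", "CACTGATA", "CACTGCA", "CCGAT", "CGGA", "CTAAAAGT", "CTGACGT", "CTTC"
Leaf count: 16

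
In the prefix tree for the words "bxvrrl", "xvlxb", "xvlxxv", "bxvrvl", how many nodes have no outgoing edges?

4

A leaf is a node with no children — equivalently, the end of a word that is not a proper prefix of any other stored word.
Those words: "bxvrrl", "bxvrvl", "xvlxb", "xvlxxv"
Leaf count: 4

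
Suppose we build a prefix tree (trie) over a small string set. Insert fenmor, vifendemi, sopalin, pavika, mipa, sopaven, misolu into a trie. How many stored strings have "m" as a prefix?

2

Traverse to the node for "m", then collect every word in that subtree.
Matches: "mipa", "misolu"
Count: 2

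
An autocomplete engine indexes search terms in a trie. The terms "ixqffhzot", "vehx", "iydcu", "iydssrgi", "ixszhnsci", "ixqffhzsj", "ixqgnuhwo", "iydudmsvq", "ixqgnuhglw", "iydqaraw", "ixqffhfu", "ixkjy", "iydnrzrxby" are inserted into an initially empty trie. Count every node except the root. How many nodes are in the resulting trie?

63

Trace insertions, counting only characters that open a new branch:
  "ixqffhzot" → 9 new (i, x, q, f, f, h, z, o, t)
  "vehx" → 4 new (v, e, h, x)
  "iydcu" → prefix "i" already present; 4 new (y, d, c, u)
  "iydssrgi" → prefix "iyd" already present; 5 new (s, s, r, g, i)
  "ixszhnsci" → prefix "ix" already present; 7 new (s, z, h, n, s, c, i)
  "ixqffhzsj" → prefix "ixqffhz" already present; 2 new (s, j)
  "ixqgnuhwo" → prefix "ixq" already present; 6 new (g, n, u, h, w, o)
  "iydudmsvq" → prefix "iyd" already present; 6 new (u, d, m, s, v, q)
  "ixqgnuhglw" → prefix "ixqgnuh" already present; 3 new (g, l, w)
  "iydqaraw" → prefix "iyd" already present; 5 new (q, a, r, a, w)
  "ixqffhfu" → prefix "ixqffh" already present; 2 new (f, u)
  "ixkjy" → prefix "ix" already present; 3 new (k, j, y)
  "iydnrzrxby" → prefix "iyd" already present; 7 new (n, r, z, r, x, b, y)
Total nodes = 9 + 4 + 4 + 5 + 7 + 2 + 6 + 6 + 3 + 5 + 2 + 3 + 7 = 63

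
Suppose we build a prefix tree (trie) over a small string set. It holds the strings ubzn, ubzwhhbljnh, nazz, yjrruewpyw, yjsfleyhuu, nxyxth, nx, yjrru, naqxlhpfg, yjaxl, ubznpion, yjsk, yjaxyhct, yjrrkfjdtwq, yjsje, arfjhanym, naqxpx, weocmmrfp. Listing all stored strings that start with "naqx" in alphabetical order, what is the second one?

naqxpx

Filter for "naqx…" and sort: "naqxlhpfg", "naqxpx"
The 2nd is naqxpx.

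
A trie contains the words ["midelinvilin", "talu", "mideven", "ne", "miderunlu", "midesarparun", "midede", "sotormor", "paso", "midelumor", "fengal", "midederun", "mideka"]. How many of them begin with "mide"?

8

Filter for entries beginning with "mide":
Words under "mide": midede, midederun, mideka, midelinvilin, midelumor, miderunlu, midesarparun, mideven
Count: 8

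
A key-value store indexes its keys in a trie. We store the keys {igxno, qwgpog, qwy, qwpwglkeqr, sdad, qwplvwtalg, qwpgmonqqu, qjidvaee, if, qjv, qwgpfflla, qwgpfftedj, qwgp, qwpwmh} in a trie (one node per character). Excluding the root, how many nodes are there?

58

Count nodes per top-level branch (shared prefixes stored once):
  'i'-branch (if, igxno): 6 nodes
  'q'-branch (qjidvaee, qjv, qwgp, qwgpfflla, qwgpfftedj, qwgpog, qwpgmonqqu, qwplvwtalg, qwpwglkeqr, qwpwmh, qwy): 48 nodes
  's'-branch (sdad): 4 nodes
Sum: 58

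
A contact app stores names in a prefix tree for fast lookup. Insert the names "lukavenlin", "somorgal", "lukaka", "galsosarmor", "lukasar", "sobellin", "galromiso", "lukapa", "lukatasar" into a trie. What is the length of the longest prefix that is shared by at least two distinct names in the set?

4

Equivalently: take the maximum, over all pairs, of their longest common prefix length.
e.g. "lukaka" and "lukapa" share the prefix "luka" of length 4; no pair shares a longer one.
Longest shared-prefix length: 4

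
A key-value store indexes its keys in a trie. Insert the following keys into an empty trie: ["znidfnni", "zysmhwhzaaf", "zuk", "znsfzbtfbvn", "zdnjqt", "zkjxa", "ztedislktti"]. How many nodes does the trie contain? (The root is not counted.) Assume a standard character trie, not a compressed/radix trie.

48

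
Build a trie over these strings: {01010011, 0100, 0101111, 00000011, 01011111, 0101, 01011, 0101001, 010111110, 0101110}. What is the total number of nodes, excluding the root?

22

Trace insertions, counting only characters that open a new branch:
  "01010011" → 8 new (0, 1, 0, 1, 0, 0, 1, 1)
  "0100" → prefix "010" already present; 1 new (0)
  "0101111" → prefix "0101" already present; 3 new (1, 1, 1)
  "00000011" → prefix "0" already present; 7 new (0, 0, 0, 0, 0, 1, 1)
  "01011111" → prefix "0101111" already present; 1 new (1)
  "0101" → prefix "0101" already present; 0 new (none)
  "01011" → prefix "01011" already present; 0 new (none)
  "0101001" → prefix "0101001" already present; 0 new (none)
  "010111110" → prefix "01011111" already present; 1 new (0)
  "0101110" → prefix "010111" already present; 1 new (0)
Total nodes = 8 + 1 + 3 + 7 + 1 + 0 + 0 + 0 + 1 + 1 = 22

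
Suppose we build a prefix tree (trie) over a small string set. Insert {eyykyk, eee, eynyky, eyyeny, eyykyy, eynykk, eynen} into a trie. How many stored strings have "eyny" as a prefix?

2

Walk to "eyny"; the words in its subtree are exactly those with that prefix.
Matches: "eynykk", "eynyky"
Count: 2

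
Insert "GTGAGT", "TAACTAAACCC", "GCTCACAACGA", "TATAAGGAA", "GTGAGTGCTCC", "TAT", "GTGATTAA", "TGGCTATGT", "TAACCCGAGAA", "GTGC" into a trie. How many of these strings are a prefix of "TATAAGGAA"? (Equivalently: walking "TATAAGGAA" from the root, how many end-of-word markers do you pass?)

2

Walk "TATAAGGAA" from the root; an end-of-word marker is hit whenever a stored word is a prefix of "TATAAGGAA".
Prefixes of the query that are stored words: "TAT", "TATAAGGAA"
Count: 2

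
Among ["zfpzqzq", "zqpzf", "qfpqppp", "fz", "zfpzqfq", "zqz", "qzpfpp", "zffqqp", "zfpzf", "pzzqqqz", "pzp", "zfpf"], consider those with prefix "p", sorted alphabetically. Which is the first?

pzp

DFS of the "p" subtree visits, in order: "pzp", "pzzqqqz"
Position 1: pzp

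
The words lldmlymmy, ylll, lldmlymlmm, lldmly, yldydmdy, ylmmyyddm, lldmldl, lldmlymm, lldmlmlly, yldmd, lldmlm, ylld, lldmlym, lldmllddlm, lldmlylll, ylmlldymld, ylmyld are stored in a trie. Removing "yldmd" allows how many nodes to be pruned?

2

Walk "yldmd" from the leaf back toward the root, removing each node that no remaining word uses.
The suffix "md" (2 nodes) is used only by "yldmd"; the node for "yld" still has the child "y", so pruning stops there.
Nodes removed: 2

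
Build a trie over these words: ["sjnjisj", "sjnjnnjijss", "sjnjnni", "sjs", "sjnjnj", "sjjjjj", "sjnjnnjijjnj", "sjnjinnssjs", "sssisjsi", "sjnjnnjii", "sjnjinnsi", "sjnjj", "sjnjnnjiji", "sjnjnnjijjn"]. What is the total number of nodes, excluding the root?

41

Count nodes per top-level branch (shared prefixes stored once):
  's'-branch (sjjjjj, sjnjinnsi, sjnjinnssjs, sjnjisj, sjnjj, sjnjnj, sjnjnni, sjnjnnjii, sjnjnnjiji, sjnjnnjijjn, sjnjnnjijjnj, sjnjnnjijss, sjs, sssisjsi): 41 nodes
Sum: 41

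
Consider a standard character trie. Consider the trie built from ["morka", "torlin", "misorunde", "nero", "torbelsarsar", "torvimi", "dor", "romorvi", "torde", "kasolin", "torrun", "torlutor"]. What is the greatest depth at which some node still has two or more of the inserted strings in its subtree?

4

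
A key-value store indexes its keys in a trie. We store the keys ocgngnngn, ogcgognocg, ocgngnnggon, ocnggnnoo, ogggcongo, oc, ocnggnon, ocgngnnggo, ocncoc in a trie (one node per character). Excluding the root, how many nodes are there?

40

Trace insertions, counting only characters that open a new branch:
  "ocgngnngn" → 9 new (o, c, g, n, g, n, n, g, n)
  "ogcgognocg" → prefix "o" already present; 9 new (g, c, g, o, g, n, o, c, g)
  "ocgngnnggon" → prefix "ocgngnng" already present; 3 new (g, o, n)
  "ocnggnnoo" → prefix "oc" already present; 7 new (n, g, g, n, n, o, o)
  "ogggcongo" → prefix "og" already present; 7 new (g, g, c, o, n, g, o)
  "oc" → prefix "oc" already present; 0 new (none)
  "ocnggnon" → prefix "ocnggn" already present; 2 new (o, n)
  "ocgngnnggo" → prefix "ocgngnnggo" already present; 0 new (none)
  "ocncoc" → prefix "ocn" already present; 3 new (c, o, c)
Total nodes = 9 + 9 + 3 + 7 + 7 + 0 + 2 + 0 + 3 = 40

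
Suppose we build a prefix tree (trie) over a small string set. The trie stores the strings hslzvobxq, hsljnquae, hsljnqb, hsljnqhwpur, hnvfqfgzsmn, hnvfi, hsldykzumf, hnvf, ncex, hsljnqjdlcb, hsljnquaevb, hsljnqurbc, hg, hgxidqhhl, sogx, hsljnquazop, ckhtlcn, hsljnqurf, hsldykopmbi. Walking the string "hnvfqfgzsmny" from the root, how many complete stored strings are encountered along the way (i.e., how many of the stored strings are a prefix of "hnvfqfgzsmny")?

Traverse "hnvfqfgzsmny" character by character; count nodes along the way that are marked as word ends.
Prefixes of the query that are stored words: "hnvf", "hnvfqfgzsmn"
Count: 2

2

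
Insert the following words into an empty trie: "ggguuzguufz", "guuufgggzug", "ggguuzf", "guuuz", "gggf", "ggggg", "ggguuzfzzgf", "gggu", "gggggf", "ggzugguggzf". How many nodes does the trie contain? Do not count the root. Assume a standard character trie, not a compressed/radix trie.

40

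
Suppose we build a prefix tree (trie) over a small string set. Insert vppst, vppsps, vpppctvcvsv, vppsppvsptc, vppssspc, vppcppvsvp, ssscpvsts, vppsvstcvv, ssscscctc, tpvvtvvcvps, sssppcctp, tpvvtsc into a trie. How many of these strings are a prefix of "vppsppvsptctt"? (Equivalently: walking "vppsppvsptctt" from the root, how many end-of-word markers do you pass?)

1

Traverse "vppsppvsptctt" character by character; count nodes along the way that are marked as word ends.
Prefixes of the query that are stored words: "vppsppvsptc"
Count: 1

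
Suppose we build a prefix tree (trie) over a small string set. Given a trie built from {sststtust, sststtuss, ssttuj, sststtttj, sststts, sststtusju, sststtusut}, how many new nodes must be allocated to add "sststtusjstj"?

"sststtusj" is already a path in the trie; the remaining "stj" must be added.
New nodes needed: |"sststtusjstj"| − 9 = 12 − 9 = 3.

3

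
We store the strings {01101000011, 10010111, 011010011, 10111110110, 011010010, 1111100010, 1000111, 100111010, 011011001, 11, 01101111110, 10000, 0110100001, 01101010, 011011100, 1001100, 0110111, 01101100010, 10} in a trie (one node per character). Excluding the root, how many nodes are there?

Insert word by word; a character creates a node only if that edge doesn't already exist:
  "01101000011" → 11 new (0, 1, 1, 0, 1, 0, 0, 0, 0, 1, 1)
  "10010111" → 8 new (1, 0, 0, 1, 0, 1, 1, 1)
  "011010011" → prefix "0110100" already present; 2 new (1, 1)
  "10111110110" → prefix "10" already present; 9 new (1, 1, 1, 1, 1, 0, 1, 1, 0)
  "011010010" → prefix "01101001" already present; 1 new (0)
  "1111100010" → prefix "1" already present; 9 new (1, 1, 1, 1, 0, 0, 0, 1, 0)
  "1000111" → prefix "100" already present; 4 new (0, 1, 1, 1)
  "100111010" → prefix "1001" already present; 5 new (1, 1, 0, 1, 0)
  "011011001" → prefix "01101" already present; 4 new (1, 0, 0, 1)
  "11" → prefix "11" already present; 0 new (none)
  "01101111110" → prefix "011011" already present; 5 new (1, 1, 1, 1, 0)
  "10000" → prefix "1000" already present; 1 new (0)
  "0110100001" → prefix "0110100001" already present; 0 new (none)
  "01101010" → prefix "011010" already present; 2 new (1, 0)
  "011011100" → prefix "0110111" already present; 2 new (0, 0)
  "1001100" → prefix "10011" already present; 2 new (0, 0)
  "0110111" → prefix "0110111" already present; 0 new (none)
  "01101100010" → prefix "01101100" already present; 3 new (0, 1, 0)
  "10" → prefix "10" already present; 0 new (none)
Total nodes = 11 + 8 + 2 + 9 + 1 + 9 + 4 + 5 + 4 + 0 + 5 + 1 + 0 + 2 + 2 + 2 + 0 + 3 + 0 = 68

68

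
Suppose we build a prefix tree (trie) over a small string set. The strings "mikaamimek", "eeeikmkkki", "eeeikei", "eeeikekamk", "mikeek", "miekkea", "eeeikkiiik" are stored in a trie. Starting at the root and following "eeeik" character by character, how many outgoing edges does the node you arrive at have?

The children of the "eeeik" node are the distinct next characters among strings starting with "eeeik".
Characters that immediately follow "eeeik" among the stored strings: {e, k, m}.
That node has 3 child edges.

3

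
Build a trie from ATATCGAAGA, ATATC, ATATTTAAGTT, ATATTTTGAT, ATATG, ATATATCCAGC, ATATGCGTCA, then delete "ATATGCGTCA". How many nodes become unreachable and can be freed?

5

Walk "ATATGCGTCA" from the leaf back toward the root, removing each node that no remaining word uses.
The suffix "CGTCA" (5 nodes) is used only by "ATATGCGTCA"; "ATATG" is itself a stored word, so pruning stops there.
Nodes removed: 5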